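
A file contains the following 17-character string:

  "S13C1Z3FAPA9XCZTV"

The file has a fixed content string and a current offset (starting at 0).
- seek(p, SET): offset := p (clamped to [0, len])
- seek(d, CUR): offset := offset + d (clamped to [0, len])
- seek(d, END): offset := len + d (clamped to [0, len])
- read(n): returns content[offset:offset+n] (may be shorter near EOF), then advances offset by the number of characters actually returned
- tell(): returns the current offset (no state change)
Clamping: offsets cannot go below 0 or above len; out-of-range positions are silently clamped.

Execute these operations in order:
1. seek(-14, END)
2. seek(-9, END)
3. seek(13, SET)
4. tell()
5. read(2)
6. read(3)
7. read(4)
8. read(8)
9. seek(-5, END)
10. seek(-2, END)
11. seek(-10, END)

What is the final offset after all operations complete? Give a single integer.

Answer: 7

Derivation:
After 1 (seek(-14, END)): offset=3
After 2 (seek(-9, END)): offset=8
After 3 (seek(13, SET)): offset=13
After 4 (tell()): offset=13
After 5 (read(2)): returned 'CZ', offset=15
After 6 (read(3)): returned 'TV', offset=17
After 7 (read(4)): returned '', offset=17
After 8 (read(8)): returned '', offset=17
After 9 (seek(-5, END)): offset=12
After 10 (seek(-2, END)): offset=15
After 11 (seek(-10, END)): offset=7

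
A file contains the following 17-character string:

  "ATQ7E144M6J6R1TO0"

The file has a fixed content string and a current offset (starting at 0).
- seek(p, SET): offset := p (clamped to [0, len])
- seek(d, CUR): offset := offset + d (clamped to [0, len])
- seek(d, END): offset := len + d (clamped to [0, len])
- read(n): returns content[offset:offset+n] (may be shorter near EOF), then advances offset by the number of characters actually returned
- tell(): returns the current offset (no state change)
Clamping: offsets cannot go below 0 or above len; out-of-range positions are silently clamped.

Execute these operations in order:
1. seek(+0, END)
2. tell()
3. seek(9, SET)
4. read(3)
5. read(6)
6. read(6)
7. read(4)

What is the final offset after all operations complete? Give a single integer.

Answer: 17

Derivation:
After 1 (seek(+0, END)): offset=17
After 2 (tell()): offset=17
After 3 (seek(9, SET)): offset=9
After 4 (read(3)): returned '6J6', offset=12
After 5 (read(6)): returned 'R1TO0', offset=17
After 6 (read(6)): returned '', offset=17
After 7 (read(4)): returned '', offset=17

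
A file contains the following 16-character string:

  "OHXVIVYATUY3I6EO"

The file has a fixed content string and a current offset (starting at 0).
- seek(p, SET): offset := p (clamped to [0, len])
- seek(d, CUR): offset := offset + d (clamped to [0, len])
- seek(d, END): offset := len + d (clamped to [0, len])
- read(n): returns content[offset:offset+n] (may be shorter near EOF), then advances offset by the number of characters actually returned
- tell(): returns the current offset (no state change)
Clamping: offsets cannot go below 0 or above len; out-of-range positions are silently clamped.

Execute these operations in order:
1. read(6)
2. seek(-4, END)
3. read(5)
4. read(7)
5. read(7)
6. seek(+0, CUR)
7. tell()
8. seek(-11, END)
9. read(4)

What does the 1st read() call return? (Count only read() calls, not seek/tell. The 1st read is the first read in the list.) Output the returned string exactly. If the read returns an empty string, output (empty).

After 1 (read(6)): returned 'OHXVIV', offset=6
After 2 (seek(-4, END)): offset=12
After 3 (read(5)): returned 'I6EO', offset=16
After 4 (read(7)): returned '', offset=16
After 5 (read(7)): returned '', offset=16
After 6 (seek(+0, CUR)): offset=16
After 7 (tell()): offset=16
After 8 (seek(-11, END)): offset=5
After 9 (read(4)): returned 'VYAT', offset=9

Answer: OHXVIV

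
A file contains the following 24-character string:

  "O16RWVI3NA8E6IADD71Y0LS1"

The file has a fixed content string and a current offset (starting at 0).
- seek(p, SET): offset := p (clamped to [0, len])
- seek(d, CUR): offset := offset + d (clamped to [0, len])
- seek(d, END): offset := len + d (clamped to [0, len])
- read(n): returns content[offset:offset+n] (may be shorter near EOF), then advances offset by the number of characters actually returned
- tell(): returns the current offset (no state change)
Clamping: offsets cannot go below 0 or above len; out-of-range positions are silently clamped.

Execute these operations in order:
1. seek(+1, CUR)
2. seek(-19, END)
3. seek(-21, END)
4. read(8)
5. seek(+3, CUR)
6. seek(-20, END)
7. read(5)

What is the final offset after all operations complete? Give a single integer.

Answer: 9

Derivation:
After 1 (seek(+1, CUR)): offset=1
After 2 (seek(-19, END)): offset=5
After 3 (seek(-21, END)): offset=3
After 4 (read(8)): returned 'RWVI3NA8', offset=11
After 5 (seek(+3, CUR)): offset=14
After 6 (seek(-20, END)): offset=4
After 7 (read(5)): returned 'WVI3N', offset=9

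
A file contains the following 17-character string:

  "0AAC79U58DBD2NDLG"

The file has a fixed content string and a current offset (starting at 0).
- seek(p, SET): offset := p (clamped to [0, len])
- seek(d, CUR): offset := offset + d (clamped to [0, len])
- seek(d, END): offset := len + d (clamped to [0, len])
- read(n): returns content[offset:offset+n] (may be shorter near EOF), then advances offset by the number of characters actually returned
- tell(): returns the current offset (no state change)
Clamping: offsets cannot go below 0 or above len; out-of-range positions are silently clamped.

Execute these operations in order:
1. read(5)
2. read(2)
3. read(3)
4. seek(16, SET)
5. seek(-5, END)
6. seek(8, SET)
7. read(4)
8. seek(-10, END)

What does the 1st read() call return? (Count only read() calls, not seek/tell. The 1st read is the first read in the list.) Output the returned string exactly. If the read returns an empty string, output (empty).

After 1 (read(5)): returned '0AAC7', offset=5
After 2 (read(2)): returned '9U', offset=7
After 3 (read(3)): returned '58D', offset=10
After 4 (seek(16, SET)): offset=16
After 5 (seek(-5, END)): offset=12
After 6 (seek(8, SET)): offset=8
After 7 (read(4)): returned '8DBD', offset=12
After 8 (seek(-10, END)): offset=7

Answer: 0AAC7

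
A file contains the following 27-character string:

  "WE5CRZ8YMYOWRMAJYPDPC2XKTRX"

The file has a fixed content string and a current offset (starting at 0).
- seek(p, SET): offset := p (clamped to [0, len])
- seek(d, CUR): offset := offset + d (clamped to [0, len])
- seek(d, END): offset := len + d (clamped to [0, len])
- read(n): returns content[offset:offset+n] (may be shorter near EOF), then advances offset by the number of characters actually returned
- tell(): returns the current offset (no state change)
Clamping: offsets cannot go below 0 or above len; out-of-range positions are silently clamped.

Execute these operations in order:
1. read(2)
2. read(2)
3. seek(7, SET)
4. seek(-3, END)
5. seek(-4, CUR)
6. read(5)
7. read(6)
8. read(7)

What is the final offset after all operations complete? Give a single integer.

After 1 (read(2)): returned 'WE', offset=2
After 2 (read(2)): returned '5C', offset=4
After 3 (seek(7, SET)): offset=7
After 4 (seek(-3, END)): offset=24
After 5 (seek(-4, CUR)): offset=20
After 6 (read(5)): returned 'C2XKT', offset=25
After 7 (read(6)): returned 'RX', offset=27
After 8 (read(7)): returned '', offset=27

Answer: 27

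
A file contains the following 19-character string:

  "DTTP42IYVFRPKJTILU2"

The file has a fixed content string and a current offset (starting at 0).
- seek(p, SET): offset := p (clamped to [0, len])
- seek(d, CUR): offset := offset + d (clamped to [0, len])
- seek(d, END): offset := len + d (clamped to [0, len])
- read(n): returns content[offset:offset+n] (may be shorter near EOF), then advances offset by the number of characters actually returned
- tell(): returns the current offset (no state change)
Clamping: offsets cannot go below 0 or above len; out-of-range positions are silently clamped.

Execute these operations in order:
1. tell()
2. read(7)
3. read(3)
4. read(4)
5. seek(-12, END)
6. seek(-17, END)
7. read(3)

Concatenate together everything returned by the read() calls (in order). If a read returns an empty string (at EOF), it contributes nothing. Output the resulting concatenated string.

After 1 (tell()): offset=0
After 2 (read(7)): returned 'DTTP42I', offset=7
After 3 (read(3)): returned 'YVF', offset=10
After 4 (read(4)): returned 'RPKJ', offset=14
After 5 (seek(-12, END)): offset=7
After 6 (seek(-17, END)): offset=2
After 7 (read(3)): returned 'TP4', offset=5

Answer: DTTP42IYVFRPKJTP4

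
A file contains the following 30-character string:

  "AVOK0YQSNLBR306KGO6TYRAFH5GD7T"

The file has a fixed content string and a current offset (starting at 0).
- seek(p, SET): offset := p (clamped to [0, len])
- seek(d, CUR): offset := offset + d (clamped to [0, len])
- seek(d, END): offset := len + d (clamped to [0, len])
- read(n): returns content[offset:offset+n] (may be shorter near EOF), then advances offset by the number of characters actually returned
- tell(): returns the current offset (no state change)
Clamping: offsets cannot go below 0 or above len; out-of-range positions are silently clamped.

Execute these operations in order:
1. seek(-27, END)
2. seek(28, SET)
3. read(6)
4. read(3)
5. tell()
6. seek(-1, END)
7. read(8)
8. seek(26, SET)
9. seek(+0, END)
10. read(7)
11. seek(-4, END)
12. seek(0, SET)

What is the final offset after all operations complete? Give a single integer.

Answer: 0

Derivation:
After 1 (seek(-27, END)): offset=3
After 2 (seek(28, SET)): offset=28
After 3 (read(6)): returned '7T', offset=30
After 4 (read(3)): returned '', offset=30
After 5 (tell()): offset=30
After 6 (seek(-1, END)): offset=29
After 7 (read(8)): returned 'T', offset=30
After 8 (seek(26, SET)): offset=26
After 9 (seek(+0, END)): offset=30
After 10 (read(7)): returned '', offset=30
After 11 (seek(-4, END)): offset=26
After 12 (seek(0, SET)): offset=0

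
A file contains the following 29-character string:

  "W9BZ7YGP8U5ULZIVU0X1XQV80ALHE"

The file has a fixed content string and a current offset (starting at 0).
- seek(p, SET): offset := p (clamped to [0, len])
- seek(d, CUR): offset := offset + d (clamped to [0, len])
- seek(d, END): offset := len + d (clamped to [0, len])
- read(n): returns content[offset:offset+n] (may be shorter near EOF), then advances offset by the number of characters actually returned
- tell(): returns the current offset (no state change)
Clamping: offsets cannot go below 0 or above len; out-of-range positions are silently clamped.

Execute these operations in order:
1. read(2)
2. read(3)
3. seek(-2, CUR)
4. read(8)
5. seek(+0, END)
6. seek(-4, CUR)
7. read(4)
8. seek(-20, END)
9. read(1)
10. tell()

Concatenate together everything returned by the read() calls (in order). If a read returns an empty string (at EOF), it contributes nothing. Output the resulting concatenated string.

Answer: W9BZ7Z7YGP8U5ALHEU

Derivation:
After 1 (read(2)): returned 'W9', offset=2
After 2 (read(3)): returned 'BZ7', offset=5
After 3 (seek(-2, CUR)): offset=3
After 4 (read(8)): returned 'Z7YGP8U5', offset=11
After 5 (seek(+0, END)): offset=29
After 6 (seek(-4, CUR)): offset=25
After 7 (read(4)): returned 'ALHE', offset=29
After 8 (seek(-20, END)): offset=9
After 9 (read(1)): returned 'U', offset=10
After 10 (tell()): offset=10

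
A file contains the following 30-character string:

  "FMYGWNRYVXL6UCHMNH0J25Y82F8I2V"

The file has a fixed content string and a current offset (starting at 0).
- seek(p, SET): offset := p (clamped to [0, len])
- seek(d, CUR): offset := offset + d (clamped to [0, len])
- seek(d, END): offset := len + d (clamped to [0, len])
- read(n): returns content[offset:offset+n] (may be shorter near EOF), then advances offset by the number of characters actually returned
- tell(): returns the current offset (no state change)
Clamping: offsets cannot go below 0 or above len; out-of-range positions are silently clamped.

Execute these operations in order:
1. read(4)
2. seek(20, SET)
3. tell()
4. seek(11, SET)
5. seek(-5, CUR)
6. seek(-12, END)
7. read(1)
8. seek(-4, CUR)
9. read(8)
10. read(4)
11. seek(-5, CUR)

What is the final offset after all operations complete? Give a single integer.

Answer: 22

Derivation:
After 1 (read(4)): returned 'FMYG', offset=4
After 2 (seek(20, SET)): offset=20
After 3 (tell()): offset=20
After 4 (seek(11, SET)): offset=11
After 5 (seek(-5, CUR)): offset=6
After 6 (seek(-12, END)): offset=18
After 7 (read(1)): returned '0', offset=19
After 8 (seek(-4, CUR)): offset=15
After 9 (read(8)): returned 'MNH0J25Y', offset=23
After 10 (read(4)): returned '82F8', offset=27
After 11 (seek(-5, CUR)): offset=22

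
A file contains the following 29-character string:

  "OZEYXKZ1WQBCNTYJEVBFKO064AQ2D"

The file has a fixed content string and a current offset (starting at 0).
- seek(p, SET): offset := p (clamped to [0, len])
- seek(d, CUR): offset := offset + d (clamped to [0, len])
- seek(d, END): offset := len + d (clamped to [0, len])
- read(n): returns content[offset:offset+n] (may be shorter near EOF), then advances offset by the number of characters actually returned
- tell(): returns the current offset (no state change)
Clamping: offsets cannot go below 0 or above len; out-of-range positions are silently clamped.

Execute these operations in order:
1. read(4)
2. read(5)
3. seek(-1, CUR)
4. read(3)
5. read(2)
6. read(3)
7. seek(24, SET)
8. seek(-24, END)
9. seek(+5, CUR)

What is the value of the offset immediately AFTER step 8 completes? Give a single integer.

Answer: 5

Derivation:
After 1 (read(4)): returned 'OZEY', offset=4
After 2 (read(5)): returned 'XKZ1W', offset=9
After 3 (seek(-1, CUR)): offset=8
After 4 (read(3)): returned 'WQB', offset=11
After 5 (read(2)): returned 'CN', offset=13
After 6 (read(3)): returned 'TYJ', offset=16
After 7 (seek(24, SET)): offset=24
After 8 (seek(-24, END)): offset=5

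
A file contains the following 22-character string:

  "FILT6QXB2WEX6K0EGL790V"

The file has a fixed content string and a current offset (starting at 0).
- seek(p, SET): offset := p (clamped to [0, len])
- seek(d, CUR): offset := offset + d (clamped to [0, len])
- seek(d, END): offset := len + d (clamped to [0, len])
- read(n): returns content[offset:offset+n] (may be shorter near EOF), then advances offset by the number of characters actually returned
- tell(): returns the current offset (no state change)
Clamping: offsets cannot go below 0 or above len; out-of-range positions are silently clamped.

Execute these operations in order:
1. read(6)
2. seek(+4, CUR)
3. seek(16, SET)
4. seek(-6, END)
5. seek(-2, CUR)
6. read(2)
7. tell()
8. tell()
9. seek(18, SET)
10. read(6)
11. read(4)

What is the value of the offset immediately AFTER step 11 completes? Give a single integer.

Answer: 22

Derivation:
After 1 (read(6)): returned 'FILT6Q', offset=6
After 2 (seek(+4, CUR)): offset=10
After 3 (seek(16, SET)): offset=16
After 4 (seek(-6, END)): offset=16
After 5 (seek(-2, CUR)): offset=14
After 6 (read(2)): returned '0E', offset=16
After 7 (tell()): offset=16
After 8 (tell()): offset=16
After 9 (seek(18, SET)): offset=18
After 10 (read(6)): returned '790V', offset=22
After 11 (read(4)): returned '', offset=22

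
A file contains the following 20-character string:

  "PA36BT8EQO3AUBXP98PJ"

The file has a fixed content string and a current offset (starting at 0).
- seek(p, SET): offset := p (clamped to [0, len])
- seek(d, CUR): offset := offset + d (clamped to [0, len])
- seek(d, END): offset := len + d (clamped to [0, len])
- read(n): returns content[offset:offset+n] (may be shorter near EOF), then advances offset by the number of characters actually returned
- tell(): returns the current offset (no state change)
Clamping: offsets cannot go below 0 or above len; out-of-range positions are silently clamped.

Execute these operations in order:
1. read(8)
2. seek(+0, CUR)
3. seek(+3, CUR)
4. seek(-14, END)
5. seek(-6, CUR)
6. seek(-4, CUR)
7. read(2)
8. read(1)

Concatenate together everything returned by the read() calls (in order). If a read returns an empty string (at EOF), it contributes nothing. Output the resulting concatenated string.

Answer: PA36BT8EPA3

Derivation:
After 1 (read(8)): returned 'PA36BT8E', offset=8
After 2 (seek(+0, CUR)): offset=8
After 3 (seek(+3, CUR)): offset=11
After 4 (seek(-14, END)): offset=6
After 5 (seek(-6, CUR)): offset=0
After 6 (seek(-4, CUR)): offset=0
After 7 (read(2)): returned 'PA', offset=2
After 8 (read(1)): returned '3', offset=3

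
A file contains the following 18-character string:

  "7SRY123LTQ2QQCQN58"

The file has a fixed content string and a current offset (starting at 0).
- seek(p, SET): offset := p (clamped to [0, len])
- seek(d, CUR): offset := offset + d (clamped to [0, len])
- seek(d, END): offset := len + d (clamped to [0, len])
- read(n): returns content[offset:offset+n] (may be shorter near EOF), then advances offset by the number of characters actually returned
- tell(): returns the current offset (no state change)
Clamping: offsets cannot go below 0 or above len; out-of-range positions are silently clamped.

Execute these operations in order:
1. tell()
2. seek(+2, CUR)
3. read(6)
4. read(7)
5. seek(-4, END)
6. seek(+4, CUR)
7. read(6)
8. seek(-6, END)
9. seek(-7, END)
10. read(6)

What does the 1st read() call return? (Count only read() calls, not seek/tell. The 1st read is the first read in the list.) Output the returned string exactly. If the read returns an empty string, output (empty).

Answer: RY123L

Derivation:
After 1 (tell()): offset=0
After 2 (seek(+2, CUR)): offset=2
After 3 (read(6)): returned 'RY123L', offset=8
After 4 (read(7)): returned 'TQ2QQCQ', offset=15
After 5 (seek(-4, END)): offset=14
After 6 (seek(+4, CUR)): offset=18
After 7 (read(6)): returned '', offset=18
After 8 (seek(-6, END)): offset=12
After 9 (seek(-7, END)): offset=11
After 10 (read(6)): returned 'QQCQN5', offset=17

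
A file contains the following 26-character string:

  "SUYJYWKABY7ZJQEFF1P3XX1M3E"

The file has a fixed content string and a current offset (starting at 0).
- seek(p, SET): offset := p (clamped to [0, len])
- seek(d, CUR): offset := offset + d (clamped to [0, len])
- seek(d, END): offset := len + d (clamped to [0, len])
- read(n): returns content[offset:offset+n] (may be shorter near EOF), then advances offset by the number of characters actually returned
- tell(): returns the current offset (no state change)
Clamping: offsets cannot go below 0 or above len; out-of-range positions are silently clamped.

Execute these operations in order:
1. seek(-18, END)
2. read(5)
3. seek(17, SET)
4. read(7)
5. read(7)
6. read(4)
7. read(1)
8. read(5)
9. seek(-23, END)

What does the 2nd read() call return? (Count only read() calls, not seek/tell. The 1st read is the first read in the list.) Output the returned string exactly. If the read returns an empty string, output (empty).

Answer: 1P3XX1M

Derivation:
After 1 (seek(-18, END)): offset=8
After 2 (read(5)): returned 'BY7ZJ', offset=13
After 3 (seek(17, SET)): offset=17
After 4 (read(7)): returned '1P3XX1M', offset=24
After 5 (read(7)): returned '3E', offset=26
After 6 (read(4)): returned '', offset=26
After 7 (read(1)): returned '', offset=26
After 8 (read(5)): returned '', offset=26
After 9 (seek(-23, END)): offset=3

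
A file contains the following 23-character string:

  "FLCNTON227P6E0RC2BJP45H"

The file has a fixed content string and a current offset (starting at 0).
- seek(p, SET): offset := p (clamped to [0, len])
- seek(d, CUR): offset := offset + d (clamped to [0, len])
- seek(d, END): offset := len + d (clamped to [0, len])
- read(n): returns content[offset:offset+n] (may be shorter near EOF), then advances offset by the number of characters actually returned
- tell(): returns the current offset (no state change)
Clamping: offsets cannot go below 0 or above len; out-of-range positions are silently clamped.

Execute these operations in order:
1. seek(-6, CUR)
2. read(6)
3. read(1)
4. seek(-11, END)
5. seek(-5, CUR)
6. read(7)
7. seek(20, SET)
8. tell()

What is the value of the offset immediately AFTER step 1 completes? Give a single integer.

Answer: 0

Derivation:
After 1 (seek(-6, CUR)): offset=0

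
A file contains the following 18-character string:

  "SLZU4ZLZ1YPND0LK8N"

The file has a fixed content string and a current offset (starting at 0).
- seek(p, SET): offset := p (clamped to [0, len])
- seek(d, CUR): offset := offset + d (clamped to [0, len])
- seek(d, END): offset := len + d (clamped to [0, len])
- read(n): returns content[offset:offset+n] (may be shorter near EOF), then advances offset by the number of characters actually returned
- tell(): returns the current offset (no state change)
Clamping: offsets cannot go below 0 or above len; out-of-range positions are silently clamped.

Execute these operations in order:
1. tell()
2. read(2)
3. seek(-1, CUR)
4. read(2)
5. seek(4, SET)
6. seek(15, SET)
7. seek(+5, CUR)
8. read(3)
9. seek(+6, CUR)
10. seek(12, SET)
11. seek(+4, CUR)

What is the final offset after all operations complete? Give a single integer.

After 1 (tell()): offset=0
After 2 (read(2)): returned 'SL', offset=2
After 3 (seek(-1, CUR)): offset=1
After 4 (read(2)): returned 'LZ', offset=3
After 5 (seek(4, SET)): offset=4
After 6 (seek(15, SET)): offset=15
After 7 (seek(+5, CUR)): offset=18
After 8 (read(3)): returned '', offset=18
After 9 (seek(+6, CUR)): offset=18
After 10 (seek(12, SET)): offset=12
After 11 (seek(+4, CUR)): offset=16

Answer: 16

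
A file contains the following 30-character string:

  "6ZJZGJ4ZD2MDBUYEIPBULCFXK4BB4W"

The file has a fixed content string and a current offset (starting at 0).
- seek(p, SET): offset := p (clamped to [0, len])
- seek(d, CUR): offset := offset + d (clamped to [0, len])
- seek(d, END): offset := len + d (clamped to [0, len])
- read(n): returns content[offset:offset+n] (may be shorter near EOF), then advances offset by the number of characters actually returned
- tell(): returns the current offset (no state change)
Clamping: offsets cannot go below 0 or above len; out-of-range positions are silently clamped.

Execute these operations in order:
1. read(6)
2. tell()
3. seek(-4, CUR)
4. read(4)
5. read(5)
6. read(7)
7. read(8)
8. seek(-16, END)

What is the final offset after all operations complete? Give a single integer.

After 1 (read(6)): returned '6ZJZGJ', offset=6
After 2 (tell()): offset=6
After 3 (seek(-4, CUR)): offset=2
After 4 (read(4)): returned 'JZGJ', offset=6
After 5 (read(5)): returned '4ZD2M', offset=11
After 6 (read(7)): returned 'DBUYEIP', offset=18
After 7 (read(8)): returned 'BULCFXK4', offset=26
After 8 (seek(-16, END)): offset=14

Answer: 14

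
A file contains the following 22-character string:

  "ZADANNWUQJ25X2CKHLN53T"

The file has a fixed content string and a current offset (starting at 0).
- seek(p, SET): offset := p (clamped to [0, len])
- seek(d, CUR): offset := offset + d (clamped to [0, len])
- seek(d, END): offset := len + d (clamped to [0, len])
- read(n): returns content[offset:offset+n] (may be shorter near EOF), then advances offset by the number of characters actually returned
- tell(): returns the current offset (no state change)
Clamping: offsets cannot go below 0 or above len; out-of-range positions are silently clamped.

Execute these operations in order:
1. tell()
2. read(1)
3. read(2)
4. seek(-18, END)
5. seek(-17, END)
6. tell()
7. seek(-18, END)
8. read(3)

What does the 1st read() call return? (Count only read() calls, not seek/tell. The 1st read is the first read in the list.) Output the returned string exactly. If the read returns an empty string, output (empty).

Answer: Z

Derivation:
After 1 (tell()): offset=0
After 2 (read(1)): returned 'Z', offset=1
After 3 (read(2)): returned 'AD', offset=3
After 4 (seek(-18, END)): offset=4
After 5 (seek(-17, END)): offset=5
After 6 (tell()): offset=5
After 7 (seek(-18, END)): offset=4
After 8 (read(3)): returned 'NNW', offset=7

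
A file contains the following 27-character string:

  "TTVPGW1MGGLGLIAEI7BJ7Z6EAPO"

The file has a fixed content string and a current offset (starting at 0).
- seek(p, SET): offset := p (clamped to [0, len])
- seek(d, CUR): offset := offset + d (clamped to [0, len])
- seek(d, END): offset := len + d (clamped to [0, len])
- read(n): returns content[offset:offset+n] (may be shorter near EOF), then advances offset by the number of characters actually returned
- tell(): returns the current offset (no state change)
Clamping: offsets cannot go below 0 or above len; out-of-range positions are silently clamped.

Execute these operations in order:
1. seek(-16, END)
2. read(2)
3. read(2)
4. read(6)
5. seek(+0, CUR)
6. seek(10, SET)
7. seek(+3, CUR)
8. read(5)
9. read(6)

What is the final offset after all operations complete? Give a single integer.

Answer: 24

Derivation:
After 1 (seek(-16, END)): offset=11
After 2 (read(2)): returned 'GL', offset=13
After 3 (read(2)): returned 'IA', offset=15
After 4 (read(6)): returned 'EI7BJ7', offset=21
After 5 (seek(+0, CUR)): offset=21
After 6 (seek(10, SET)): offset=10
After 7 (seek(+3, CUR)): offset=13
After 8 (read(5)): returned 'IAEI7', offset=18
After 9 (read(6)): returned 'BJ7Z6E', offset=24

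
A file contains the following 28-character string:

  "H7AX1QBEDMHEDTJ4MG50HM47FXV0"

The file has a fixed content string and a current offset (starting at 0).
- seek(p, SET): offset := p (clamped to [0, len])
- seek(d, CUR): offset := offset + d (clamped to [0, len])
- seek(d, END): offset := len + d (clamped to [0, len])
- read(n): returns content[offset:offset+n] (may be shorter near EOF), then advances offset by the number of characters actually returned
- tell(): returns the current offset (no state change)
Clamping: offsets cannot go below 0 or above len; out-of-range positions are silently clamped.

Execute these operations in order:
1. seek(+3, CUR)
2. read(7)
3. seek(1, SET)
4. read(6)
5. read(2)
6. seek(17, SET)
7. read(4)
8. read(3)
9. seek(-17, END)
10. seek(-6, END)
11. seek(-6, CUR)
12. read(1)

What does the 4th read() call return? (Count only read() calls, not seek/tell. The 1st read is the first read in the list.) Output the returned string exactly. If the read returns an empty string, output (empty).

Answer: G50H

Derivation:
After 1 (seek(+3, CUR)): offset=3
After 2 (read(7)): returned 'X1QBEDM', offset=10
After 3 (seek(1, SET)): offset=1
After 4 (read(6)): returned '7AX1QB', offset=7
After 5 (read(2)): returned 'ED', offset=9
After 6 (seek(17, SET)): offset=17
After 7 (read(4)): returned 'G50H', offset=21
After 8 (read(3)): returned 'M47', offset=24
After 9 (seek(-17, END)): offset=11
After 10 (seek(-6, END)): offset=22
After 11 (seek(-6, CUR)): offset=16
After 12 (read(1)): returned 'M', offset=17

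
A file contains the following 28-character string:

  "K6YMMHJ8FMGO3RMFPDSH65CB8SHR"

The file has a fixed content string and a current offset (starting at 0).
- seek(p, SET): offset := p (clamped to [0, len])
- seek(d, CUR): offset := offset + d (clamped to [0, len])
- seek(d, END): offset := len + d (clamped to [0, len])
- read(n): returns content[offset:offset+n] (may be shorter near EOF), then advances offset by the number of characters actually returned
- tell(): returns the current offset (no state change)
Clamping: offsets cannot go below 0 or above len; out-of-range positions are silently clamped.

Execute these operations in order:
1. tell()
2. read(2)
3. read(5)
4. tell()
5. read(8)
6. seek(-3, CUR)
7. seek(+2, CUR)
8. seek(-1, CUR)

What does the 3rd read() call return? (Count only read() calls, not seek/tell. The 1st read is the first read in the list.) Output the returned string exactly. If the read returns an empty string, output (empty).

Answer: 8FMGO3RM

Derivation:
After 1 (tell()): offset=0
After 2 (read(2)): returned 'K6', offset=2
After 3 (read(5)): returned 'YMMHJ', offset=7
After 4 (tell()): offset=7
After 5 (read(8)): returned '8FMGO3RM', offset=15
After 6 (seek(-3, CUR)): offset=12
After 7 (seek(+2, CUR)): offset=14
After 8 (seek(-1, CUR)): offset=13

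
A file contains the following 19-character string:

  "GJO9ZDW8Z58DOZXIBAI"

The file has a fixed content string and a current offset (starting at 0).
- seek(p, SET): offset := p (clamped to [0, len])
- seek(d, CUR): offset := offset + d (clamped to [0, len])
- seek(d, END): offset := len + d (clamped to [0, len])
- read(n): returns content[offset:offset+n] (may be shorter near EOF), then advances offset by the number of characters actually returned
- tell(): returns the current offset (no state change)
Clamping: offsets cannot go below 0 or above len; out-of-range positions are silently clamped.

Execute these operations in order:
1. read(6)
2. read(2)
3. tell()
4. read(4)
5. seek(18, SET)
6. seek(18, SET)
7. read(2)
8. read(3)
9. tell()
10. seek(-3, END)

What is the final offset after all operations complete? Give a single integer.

Answer: 16

Derivation:
After 1 (read(6)): returned 'GJO9ZD', offset=6
After 2 (read(2)): returned 'W8', offset=8
After 3 (tell()): offset=8
After 4 (read(4)): returned 'Z58D', offset=12
After 5 (seek(18, SET)): offset=18
After 6 (seek(18, SET)): offset=18
After 7 (read(2)): returned 'I', offset=19
After 8 (read(3)): returned '', offset=19
After 9 (tell()): offset=19
After 10 (seek(-3, END)): offset=16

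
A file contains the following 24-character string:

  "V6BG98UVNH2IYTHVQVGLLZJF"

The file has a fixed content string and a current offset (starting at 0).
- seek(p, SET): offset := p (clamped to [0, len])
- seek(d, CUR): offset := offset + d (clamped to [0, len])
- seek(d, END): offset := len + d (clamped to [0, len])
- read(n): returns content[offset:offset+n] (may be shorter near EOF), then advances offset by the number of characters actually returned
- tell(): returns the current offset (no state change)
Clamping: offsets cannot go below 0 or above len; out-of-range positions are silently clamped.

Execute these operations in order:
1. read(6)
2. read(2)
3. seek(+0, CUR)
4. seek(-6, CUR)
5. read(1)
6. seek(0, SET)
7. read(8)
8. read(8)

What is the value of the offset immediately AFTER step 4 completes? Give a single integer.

Answer: 2

Derivation:
After 1 (read(6)): returned 'V6BG98', offset=6
After 2 (read(2)): returned 'UV', offset=8
After 3 (seek(+0, CUR)): offset=8
After 4 (seek(-6, CUR)): offset=2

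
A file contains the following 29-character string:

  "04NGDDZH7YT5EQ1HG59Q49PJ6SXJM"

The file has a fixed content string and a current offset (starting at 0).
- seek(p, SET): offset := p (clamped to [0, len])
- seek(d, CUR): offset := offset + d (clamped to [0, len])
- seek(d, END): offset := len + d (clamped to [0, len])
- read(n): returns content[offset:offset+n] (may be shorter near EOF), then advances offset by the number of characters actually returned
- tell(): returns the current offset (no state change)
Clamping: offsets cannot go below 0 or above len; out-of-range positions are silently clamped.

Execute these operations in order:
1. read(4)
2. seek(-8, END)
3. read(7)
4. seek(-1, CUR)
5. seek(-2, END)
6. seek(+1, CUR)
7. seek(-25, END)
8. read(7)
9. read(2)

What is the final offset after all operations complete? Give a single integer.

Answer: 13

Derivation:
After 1 (read(4)): returned '04NG', offset=4
After 2 (seek(-8, END)): offset=21
After 3 (read(7)): returned '9PJ6SXJ', offset=28
After 4 (seek(-1, CUR)): offset=27
After 5 (seek(-2, END)): offset=27
After 6 (seek(+1, CUR)): offset=28
After 7 (seek(-25, END)): offset=4
After 8 (read(7)): returned 'DDZH7YT', offset=11
After 9 (read(2)): returned '5E', offset=13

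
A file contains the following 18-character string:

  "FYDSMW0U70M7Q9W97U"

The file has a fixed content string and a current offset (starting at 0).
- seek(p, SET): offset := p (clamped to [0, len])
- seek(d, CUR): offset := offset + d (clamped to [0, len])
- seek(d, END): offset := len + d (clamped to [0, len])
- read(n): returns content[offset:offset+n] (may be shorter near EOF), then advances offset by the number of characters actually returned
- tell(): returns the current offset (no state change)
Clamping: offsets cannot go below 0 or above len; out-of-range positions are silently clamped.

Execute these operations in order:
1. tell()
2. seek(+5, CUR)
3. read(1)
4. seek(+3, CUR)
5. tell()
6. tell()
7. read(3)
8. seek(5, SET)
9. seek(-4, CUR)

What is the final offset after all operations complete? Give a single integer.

Answer: 1

Derivation:
After 1 (tell()): offset=0
After 2 (seek(+5, CUR)): offset=5
After 3 (read(1)): returned 'W', offset=6
After 4 (seek(+3, CUR)): offset=9
After 5 (tell()): offset=9
After 6 (tell()): offset=9
After 7 (read(3)): returned '0M7', offset=12
After 8 (seek(5, SET)): offset=5
After 9 (seek(-4, CUR)): offset=1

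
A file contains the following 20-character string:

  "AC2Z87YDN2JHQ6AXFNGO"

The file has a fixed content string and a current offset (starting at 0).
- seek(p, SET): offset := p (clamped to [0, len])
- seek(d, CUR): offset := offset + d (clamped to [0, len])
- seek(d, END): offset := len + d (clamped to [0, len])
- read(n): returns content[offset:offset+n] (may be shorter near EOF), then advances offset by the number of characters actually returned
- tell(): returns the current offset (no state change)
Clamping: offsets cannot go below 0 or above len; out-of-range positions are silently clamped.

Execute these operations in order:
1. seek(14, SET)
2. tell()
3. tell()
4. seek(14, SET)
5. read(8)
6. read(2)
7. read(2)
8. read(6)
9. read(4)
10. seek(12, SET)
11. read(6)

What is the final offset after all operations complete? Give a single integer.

After 1 (seek(14, SET)): offset=14
After 2 (tell()): offset=14
After 3 (tell()): offset=14
After 4 (seek(14, SET)): offset=14
After 5 (read(8)): returned 'AXFNGO', offset=20
After 6 (read(2)): returned '', offset=20
After 7 (read(2)): returned '', offset=20
After 8 (read(6)): returned '', offset=20
After 9 (read(4)): returned '', offset=20
After 10 (seek(12, SET)): offset=12
After 11 (read(6)): returned 'Q6AXFN', offset=18

Answer: 18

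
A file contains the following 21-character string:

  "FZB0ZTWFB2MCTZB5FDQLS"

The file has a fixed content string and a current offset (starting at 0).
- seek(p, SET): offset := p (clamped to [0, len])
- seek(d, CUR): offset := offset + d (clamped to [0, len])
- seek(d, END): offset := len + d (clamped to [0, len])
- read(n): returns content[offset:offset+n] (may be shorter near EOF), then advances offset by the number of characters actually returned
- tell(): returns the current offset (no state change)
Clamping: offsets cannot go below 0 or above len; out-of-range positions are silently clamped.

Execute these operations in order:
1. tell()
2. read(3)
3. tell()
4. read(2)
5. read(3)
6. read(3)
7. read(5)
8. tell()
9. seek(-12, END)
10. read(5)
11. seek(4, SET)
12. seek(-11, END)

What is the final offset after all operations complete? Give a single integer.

Answer: 10

Derivation:
After 1 (tell()): offset=0
After 2 (read(3)): returned 'FZB', offset=3
After 3 (tell()): offset=3
After 4 (read(2)): returned '0Z', offset=5
After 5 (read(3)): returned 'TWF', offset=8
After 6 (read(3)): returned 'B2M', offset=11
After 7 (read(5)): returned 'CTZB5', offset=16
After 8 (tell()): offset=16
After 9 (seek(-12, END)): offset=9
After 10 (read(5)): returned '2MCTZ', offset=14
After 11 (seek(4, SET)): offset=4
After 12 (seek(-11, END)): offset=10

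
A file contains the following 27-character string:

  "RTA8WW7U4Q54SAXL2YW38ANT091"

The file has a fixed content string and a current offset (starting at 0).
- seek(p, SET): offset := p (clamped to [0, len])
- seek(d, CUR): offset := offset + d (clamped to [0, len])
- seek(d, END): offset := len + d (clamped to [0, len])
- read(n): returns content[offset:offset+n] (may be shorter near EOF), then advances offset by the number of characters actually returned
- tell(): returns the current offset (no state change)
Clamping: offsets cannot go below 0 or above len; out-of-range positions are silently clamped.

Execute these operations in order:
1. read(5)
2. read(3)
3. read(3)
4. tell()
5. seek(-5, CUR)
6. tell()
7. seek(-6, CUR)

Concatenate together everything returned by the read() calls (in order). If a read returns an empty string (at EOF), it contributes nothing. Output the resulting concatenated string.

Answer: RTA8WW7U4Q5

Derivation:
After 1 (read(5)): returned 'RTA8W', offset=5
After 2 (read(3)): returned 'W7U', offset=8
After 3 (read(3)): returned '4Q5', offset=11
After 4 (tell()): offset=11
After 5 (seek(-5, CUR)): offset=6
After 6 (tell()): offset=6
After 7 (seek(-6, CUR)): offset=0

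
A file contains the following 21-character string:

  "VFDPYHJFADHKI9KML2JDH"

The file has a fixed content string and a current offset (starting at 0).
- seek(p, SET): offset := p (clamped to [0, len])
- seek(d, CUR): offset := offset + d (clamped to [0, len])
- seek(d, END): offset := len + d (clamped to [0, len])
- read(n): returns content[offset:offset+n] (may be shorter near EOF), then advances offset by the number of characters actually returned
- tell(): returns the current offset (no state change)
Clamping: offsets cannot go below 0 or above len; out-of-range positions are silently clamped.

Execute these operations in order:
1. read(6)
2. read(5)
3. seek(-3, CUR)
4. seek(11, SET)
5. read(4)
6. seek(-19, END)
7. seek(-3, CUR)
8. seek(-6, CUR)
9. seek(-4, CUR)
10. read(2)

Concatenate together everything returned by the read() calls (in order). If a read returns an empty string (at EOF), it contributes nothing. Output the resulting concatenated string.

Answer: VFDPYHJFADHKI9KVF

Derivation:
After 1 (read(6)): returned 'VFDPYH', offset=6
After 2 (read(5)): returned 'JFADH', offset=11
After 3 (seek(-3, CUR)): offset=8
After 4 (seek(11, SET)): offset=11
After 5 (read(4)): returned 'KI9K', offset=15
After 6 (seek(-19, END)): offset=2
After 7 (seek(-3, CUR)): offset=0
After 8 (seek(-6, CUR)): offset=0
After 9 (seek(-4, CUR)): offset=0
After 10 (read(2)): returned 'VF', offset=2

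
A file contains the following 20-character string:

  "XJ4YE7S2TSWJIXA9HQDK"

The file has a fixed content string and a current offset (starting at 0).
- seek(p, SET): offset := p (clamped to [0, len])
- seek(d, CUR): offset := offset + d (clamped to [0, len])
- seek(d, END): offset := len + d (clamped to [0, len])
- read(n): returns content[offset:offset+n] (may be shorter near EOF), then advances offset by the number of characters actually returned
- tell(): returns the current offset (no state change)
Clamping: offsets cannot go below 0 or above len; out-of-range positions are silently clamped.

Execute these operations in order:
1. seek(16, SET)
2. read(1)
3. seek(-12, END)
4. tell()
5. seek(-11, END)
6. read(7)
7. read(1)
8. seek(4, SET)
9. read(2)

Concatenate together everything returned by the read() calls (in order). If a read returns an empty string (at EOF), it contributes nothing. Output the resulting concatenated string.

After 1 (seek(16, SET)): offset=16
After 2 (read(1)): returned 'H', offset=17
After 3 (seek(-12, END)): offset=8
After 4 (tell()): offset=8
After 5 (seek(-11, END)): offset=9
After 6 (read(7)): returned 'SWJIXA9', offset=16
After 7 (read(1)): returned 'H', offset=17
After 8 (seek(4, SET)): offset=4
After 9 (read(2)): returned 'E7', offset=6

Answer: HSWJIXA9HE7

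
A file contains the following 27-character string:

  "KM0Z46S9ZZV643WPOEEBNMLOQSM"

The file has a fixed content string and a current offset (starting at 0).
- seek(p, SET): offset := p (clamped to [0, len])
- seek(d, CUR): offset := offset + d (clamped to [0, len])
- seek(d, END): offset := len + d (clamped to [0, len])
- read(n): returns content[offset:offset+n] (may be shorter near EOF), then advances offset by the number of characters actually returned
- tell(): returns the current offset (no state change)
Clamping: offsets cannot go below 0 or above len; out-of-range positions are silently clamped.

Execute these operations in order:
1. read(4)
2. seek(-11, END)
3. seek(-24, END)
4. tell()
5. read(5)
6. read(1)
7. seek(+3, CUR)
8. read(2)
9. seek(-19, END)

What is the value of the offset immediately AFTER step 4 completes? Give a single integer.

After 1 (read(4)): returned 'KM0Z', offset=4
After 2 (seek(-11, END)): offset=16
After 3 (seek(-24, END)): offset=3
After 4 (tell()): offset=3

Answer: 3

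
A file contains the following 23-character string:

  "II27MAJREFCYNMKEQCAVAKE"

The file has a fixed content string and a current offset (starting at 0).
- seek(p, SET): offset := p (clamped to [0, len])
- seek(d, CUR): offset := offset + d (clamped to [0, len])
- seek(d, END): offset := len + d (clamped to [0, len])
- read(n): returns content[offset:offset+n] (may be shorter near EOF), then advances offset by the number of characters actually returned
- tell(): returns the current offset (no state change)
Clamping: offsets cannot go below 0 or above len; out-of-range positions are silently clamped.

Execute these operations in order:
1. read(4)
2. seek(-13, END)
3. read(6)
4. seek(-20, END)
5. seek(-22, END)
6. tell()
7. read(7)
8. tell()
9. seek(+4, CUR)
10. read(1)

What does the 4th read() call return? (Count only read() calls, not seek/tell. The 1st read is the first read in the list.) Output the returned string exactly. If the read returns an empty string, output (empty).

After 1 (read(4)): returned 'II27', offset=4
After 2 (seek(-13, END)): offset=10
After 3 (read(6)): returned 'CYNMKE', offset=16
After 4 (seek(-20, END)): offset=3
After 5 (seek(-22, END)): offset=1
After 6 (tell()): offset=1
After 7 (read(7)): returned 'I27MAJR', offset=8
After 8 (tell()): offset=8
After 9 (seek(+4, CUR)): offset=12
After 10 (read(1)): returned 'N', offset=13

Answer: N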